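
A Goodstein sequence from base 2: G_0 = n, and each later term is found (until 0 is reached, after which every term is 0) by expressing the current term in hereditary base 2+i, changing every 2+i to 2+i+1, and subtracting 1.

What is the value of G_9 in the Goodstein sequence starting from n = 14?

3138429262496

(0) 14|_2 = 2^(2 + 1) + 2^2 + 2 ↦ 3^(3 + 1) + 3^3 + 3|_3 = 111 ⇒ 110
(1) 110|_3 = 3^(3 + 1) + 3^3 + 2 ↦ 4^(4 + 1) + 4^4 + 2|_4 = 1282 ⇒ 1281
(2) 1281|_4 = 4^(4 + 1) + 4^4 + 1 ↦ 5^(5 + 1) + 5^5 + 1|_5 = 18751 ⇒ 18750
(3) 18750|_5 = 5^(5 + 1) + 5^5 ↦ 6^(6 + 1) + 6^6|_6 = 326592 ⇒ 326591
(4) 326591|_6 = 6^(6 + 1) + 5·6^5 + 5·6^4 + 5·6^3 + 5·6^2 + 5·6 + 5 ↦ 7^(7 + 1) + 5·7^5 + 5·7^4 + 5·7^3 + 5·7^2 + 5·7 + 5|_7 = 5862841 ⇒ 5862840
(5) 5862840|_7 = 7^(7 + 1) + 5·7^5 + 5·7^4 + 5·7^3 + 5·7^2 + 5·7 + 4 ↦ 8^(8 + 1) + 5·8^5 + 5·8^4 + 5·8^3 + 5·8^2 + 5·8 + 4|_8 = 134404972 ⇒ 134404971
(6) 134404971|_8 = 8^(8 + 1) + 5·8^5 + 5·8^4 + 5·8^3 + 5·8^2 + 5·8 + 3 ↦ 9^(9 + 1) + 5·9^5 + 5·9^4 + 5·9^3 + 5·9^2 + 5·9 + 3|_9 = 3487116549 ⇒ 3487116548
(7) 3487116548|_9 = 9^(9 + 1) + 5·9^5 + 5·9^4 + 5·9^3 + 5·9^2 + 5·9 + 2 ↦ 10^(10 + 1) + 5·10^5 + 5·10^4 + 5·10^3 + 5·10^2 + 5·10 + 2|_10 = 100000555552 ⇒ 100000555551
(8) 100000555551|_10 = 10^(10 + 1) + 5·10^5 + 5·10^4 + 5·10^3 + 5·10^2 + 5·10 + 1 ↦ 11^(11 + 1) + 5·11^5 + 5·11^4 + 5·11^3 + 5·11^2 + 5·11 + 1|_11 = 3138429262497 ⇒ 3138429262496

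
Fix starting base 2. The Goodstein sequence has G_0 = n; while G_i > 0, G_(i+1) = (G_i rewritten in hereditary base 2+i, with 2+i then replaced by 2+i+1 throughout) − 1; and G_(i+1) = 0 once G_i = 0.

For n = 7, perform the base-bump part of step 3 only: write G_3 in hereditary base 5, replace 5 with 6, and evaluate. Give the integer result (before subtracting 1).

7 —HB2→ 2^2 + 2 + 1 —bump→ 3^3 + 3 + 1 = 31 —(−1)→ 30
30 —HB3→ 3^3 + 3 —bump→ 4^4 + 4 = 260 —(−1)→ 259
259 —HB4→ 4^4 + 3 —bump→ 5^5 + 3 = 3128 —(−1)→ 3127
3127 —HB5→ 5^5 + 2 —bump→ 6^6 + 2 = 46658 —(−1)→ 46657

46658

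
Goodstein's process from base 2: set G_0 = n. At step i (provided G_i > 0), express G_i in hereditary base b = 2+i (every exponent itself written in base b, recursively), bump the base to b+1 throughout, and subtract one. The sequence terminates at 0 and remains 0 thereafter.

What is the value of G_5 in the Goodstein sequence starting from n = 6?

G_0=6  [base 2] 2^2 + 2  →[2↦3]→  3^3 + 3 = 30  −1 ⇒ G_1=29
G_1=29  [base 3] 3^3 + 2  →[3↦4]→  4^4 + 2 = 258  −1 ⇒ G_2=257
G_2=257  [base 4] 4^4 + 1  →[4↦5]→  5^5 + 1 = 3126  −1 ⇒ G_3=3125
G_3=3125  [base 5] 5^5  →[5↦6]→  6^6 = 46656  −1 ⇒ G_4=46655
G_4=46655  [base 6] 5·6^5 + 5·6^4 + 5·6^3 + 5·6^2 + 5·6 + 5  →[6↦7]→  5·7^5 + 5·7^4 + 5·7^3 + 5·7^2 + 5·7 + 5 = 98040  −1 ⇒ G_5=98039
G_5=98039  [base 7] 5·7^5 + 5·7^4 + 5·7^3 + 5·7^2 + 5·7 + 4  →[7↦8]→  5·8^5 + 5·8^4 + 5·8^3 + 5·8^2 + 5·8 + 4 = 187244  −1 ⇒ G_6=187243

98039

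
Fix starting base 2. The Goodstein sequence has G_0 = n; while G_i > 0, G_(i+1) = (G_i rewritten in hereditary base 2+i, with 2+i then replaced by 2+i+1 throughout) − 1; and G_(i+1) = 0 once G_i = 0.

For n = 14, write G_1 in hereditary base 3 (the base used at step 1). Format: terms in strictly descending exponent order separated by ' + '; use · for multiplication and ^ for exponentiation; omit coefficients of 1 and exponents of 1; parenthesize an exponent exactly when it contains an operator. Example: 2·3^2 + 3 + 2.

step 0: 14 = 2^(2 + 1) + 2^2 + 2; sub 3 for 2: 3^(3 + 1) + 3^3 + 3; = 111; G_1 = 111−1 = 110
step 1: 110 = 3^(3 + 1) + 3^3 + 2; sub 4 for 3: 4^(4 + 1) + 4^4 + 2; = 1282; G_2 = 1282−1 = 1281

3^(3 + 1) + 3^3 + 2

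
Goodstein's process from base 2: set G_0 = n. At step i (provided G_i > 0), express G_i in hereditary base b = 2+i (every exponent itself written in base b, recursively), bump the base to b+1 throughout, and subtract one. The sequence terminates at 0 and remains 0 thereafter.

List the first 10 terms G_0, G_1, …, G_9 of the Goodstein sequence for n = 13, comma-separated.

[0] 13 ≡ 2^(2 + 1) + 2^2 + 1 (base 2). Lift 3: 109. −1: 108.
[1] 108 ≡ 3^(3 + 1) + 3^3 (base 3). Lift 4: 1280. −1: 1279.
[2] 1279 ≡ 4^(4 + 1) + 3·4^3 + 3·4^2 + 3·4 + 3 (base 4). Lift 5: 16093. −1: 16092.
[3] 16092 ≡ 5^(5 + 1) + 3·5^3 + 3·5^2 + 3·5 + 2 (base 5). Lift 6: 280712. −1: 280711.
[4] 280711 ≡ 6^(6 + 1) + 3·6^3 + 3·6^2 + 3·6 + 1 (base 6). Lift 7: 5765999. −1: 5765998.
[5] 5765998 ≡ 7^(7 + 1) + 3·7^3 + 3·7^2 + 3·7 (base 7). Lift 8: 134219480. −1: 134219479.
[6] 134219479 ≡ 8^(8 + 1) + 3·8^3 + 3·8^2 + 2·8 + 7 (base 8). Lift 9: 3486786856. −1: 3486786855.
[7] 3486786855 ≡ 9^(9 + 1) + 3·9^3 + 3·9^2 + 2·9 + 6 (base 9). Lift 10: 100000003326. −1: 100000003325.
[8] 100000003325 ≡ 10^(10 + 1) + 3·10^3 + 3·10^2 + 2·10 + 5 (base 10). Lift 11: 3138428381104. −1: 3138428381103.

13, 108, 1279, 16092, 280711, 5765998, 134219479, 3486786855, 100000003325, 3138428381103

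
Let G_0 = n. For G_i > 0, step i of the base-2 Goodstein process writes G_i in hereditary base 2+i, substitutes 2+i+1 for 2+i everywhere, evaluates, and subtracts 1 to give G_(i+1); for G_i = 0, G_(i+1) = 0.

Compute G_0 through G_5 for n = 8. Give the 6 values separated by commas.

8, 80, 553, 6310, 93395, 1647195

base 2: 8 = 2^(2 + 1); at 3: 3^(3 + 1) = 81; next = 80
base 3: 80 = 2·3^3 + 2·3^2 + 2·3 + 2; at 4: 2·4^4 + 2·4^2 + 2·4 + 2 = 554; next = 553
base 4: 553 = 2·4^4 + 2·4^2 + 2·4 + 1; at 5: 2·5^5 + 2·5^2 + 2·5 + 1 = 6311; next = 6310
base 5: 6310 = 2·5^5 + 2·5^2 + 2·5; at 6: 2·6^6 + 2·6^2 + 2·6 = 93396; next = 93395
base 6: 93395 = 2·6^6 + 2·6^2 + 6 + 5; at 7: 2·7^7 + 2·7^2 + 7 + 5 = 1647196; next = 1647195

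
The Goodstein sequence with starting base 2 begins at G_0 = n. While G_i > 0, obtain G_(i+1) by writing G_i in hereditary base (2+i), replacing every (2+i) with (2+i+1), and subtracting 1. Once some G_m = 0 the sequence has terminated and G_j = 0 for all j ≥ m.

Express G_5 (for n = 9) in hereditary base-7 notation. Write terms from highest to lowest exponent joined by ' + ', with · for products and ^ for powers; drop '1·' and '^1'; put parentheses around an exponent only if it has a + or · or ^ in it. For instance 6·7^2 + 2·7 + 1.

3·7^7 + 3·7^3 + 3·7^2 + 3·7

(0) 9|_2 = 2^(2 + 1) + 1 ↦ 3^(3 + 1) + 1|_3 = 82 ⇒ 81
(1) 81|_3 = 3^(3 + 1) ↦ 4^(4 + 1)|_4 = 1024 ⇒ 1023
(2) 1023|_4 = 3·4^4 + 3·4^3 + 3·4^2 + 3·4 + 3 ↦ 3·5^5 + 3·5^3 + 3·5^2 + 3·5 + 3|_5 = 9843 ⇒ 9842
(3) 9842|_5 = 3·5^5 + 3·5^3 + 3·5^2 + 3·5 + 2 ↦ 3·6^6 + 3·6^3 + 3·6^2 + 3·6 + 2|_6 = 140744 ⇒ 140743
(4) 140743|_6 = 3·6^6 + 3·6^3 + 3·6^2 + 3·6 + 1 ↦ 3·7^7 + 3·7^3 + 3·7^2 + 3·7 + 1|_7 = 2471827 ⇒ 2471826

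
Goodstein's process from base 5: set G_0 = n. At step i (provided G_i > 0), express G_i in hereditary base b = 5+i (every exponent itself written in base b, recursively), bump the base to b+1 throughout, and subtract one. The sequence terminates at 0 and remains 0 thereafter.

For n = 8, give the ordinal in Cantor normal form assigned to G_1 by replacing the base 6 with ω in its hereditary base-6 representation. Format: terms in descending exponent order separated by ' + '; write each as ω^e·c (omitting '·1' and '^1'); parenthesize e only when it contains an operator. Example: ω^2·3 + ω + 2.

base 5: 8 = 5 + 3; at 6: 6 + 3 = 9; next = 8
base 6: 8 = 6 + 2; at 7: 7 + 2 = 9; next = 8

ω + 2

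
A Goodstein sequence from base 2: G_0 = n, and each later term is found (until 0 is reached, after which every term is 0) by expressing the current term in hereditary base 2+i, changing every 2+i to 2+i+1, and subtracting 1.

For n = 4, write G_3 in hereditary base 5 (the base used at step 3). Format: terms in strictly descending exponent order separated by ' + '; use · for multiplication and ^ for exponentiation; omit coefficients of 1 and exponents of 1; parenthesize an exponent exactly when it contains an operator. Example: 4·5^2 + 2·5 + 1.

2·5^2 + 2·5

step 0: 4 = 2^2; sub 3 for 2: 3^3; = 27; G_1 = 27−1 = 26
step 1: 26 = 2·3^2 + 2·3 + 2; sub 4 for 3: 2·4^2 + 2·4 + 2; = 42; G_2 = 42−1 = 41
step 2: 41 = 2·4^2 + 2·4 + 1; sub 5 for 4: 2·5^2 + 2·5 + 1; = 61; G_3 = 61−1 = 60
step 3: 60 = 2·5^2 + 2·5; sub 6 for 5: 2·6^2 + 2·6; = 84; G_4 = 84−1 = 83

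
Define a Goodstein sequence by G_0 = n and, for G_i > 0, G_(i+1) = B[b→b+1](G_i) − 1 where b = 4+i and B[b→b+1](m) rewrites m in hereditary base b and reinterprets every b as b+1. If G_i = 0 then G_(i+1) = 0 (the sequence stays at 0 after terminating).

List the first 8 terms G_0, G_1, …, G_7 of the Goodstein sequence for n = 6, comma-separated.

6, 6, 6, 6, 5, 4, 3, 2

G_0 = 6. HB_4(6) = 4 + 2. Bump = 7. G_1 = 6.
G_1 = 6. HB_5(6) = 5 + 1. Bump = 7. G_2 = 6.
G_2 = 6. HB_6(6) = 6. Bump = 7. G_3 = 6.
G_3 = 6. HB_7(6) = 6. Bump = 6. G_4 = 5.
G_4 = 5. HB_8(5) = 5. Bump = 5. G_5 = 4.
G_5 = 4. HB_9(4) = 4. Bump = 4. G_6 = 3.
G_6 = 3. HB_10(3) = 3. Bump = 3. G_7 = 2.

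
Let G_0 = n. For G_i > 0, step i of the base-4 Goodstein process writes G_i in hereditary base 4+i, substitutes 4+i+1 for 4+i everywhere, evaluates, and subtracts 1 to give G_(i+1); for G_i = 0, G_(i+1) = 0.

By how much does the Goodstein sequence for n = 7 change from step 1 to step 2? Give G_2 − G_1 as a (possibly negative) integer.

0

[0] 7 ≡ 4 + 3 (base 4). Lift 5: 8. −1: 7.
[1] 7 ≡ 5 + 2 (base 5). Lift 6: 8. −1: 7.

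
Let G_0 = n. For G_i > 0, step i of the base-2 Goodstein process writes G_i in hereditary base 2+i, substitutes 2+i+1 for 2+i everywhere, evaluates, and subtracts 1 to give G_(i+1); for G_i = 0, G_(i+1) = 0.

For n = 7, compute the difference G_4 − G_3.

43530

7 —HB2→ 2^2 + 2 + 1 —bump→ 3^3 + 3 + 1 = 31 —(−1)→ 30
30 —HB3→ 3^3 + 3 —bump→ 4^4 + 4 = 260 —(−1)→ 259
259 —HB4→ 4^4 + 3 —bump→ 5^5 + 3 = 3128 —(−1)→ 3127
3127 —HB5→ 5^5 + 2 —bump→ 6^6 + 2 = 46658 —(−1)→ 46657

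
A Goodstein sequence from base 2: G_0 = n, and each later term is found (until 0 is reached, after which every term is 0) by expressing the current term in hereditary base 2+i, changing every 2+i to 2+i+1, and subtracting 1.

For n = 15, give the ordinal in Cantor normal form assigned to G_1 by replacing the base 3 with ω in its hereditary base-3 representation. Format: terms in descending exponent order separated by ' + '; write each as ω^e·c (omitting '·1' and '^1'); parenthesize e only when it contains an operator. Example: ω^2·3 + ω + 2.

ω^(ω + 1) + ω^ω + ω

G_0=15  [base 2] 2^(2 + 1) + 2^2 + 2 + 1  →[2↦3]→  3^(3 + 1) + 3^3 + 3 + 1 = 112  −1 ⇒ G_1=111
G_1=111  [base 3] 3^(3 + 1) + 3^3 + 3  →[3↦4]→  4^(4 + 1) + 4^4 + 4 = 1284  −1 ⇒ G_2=1283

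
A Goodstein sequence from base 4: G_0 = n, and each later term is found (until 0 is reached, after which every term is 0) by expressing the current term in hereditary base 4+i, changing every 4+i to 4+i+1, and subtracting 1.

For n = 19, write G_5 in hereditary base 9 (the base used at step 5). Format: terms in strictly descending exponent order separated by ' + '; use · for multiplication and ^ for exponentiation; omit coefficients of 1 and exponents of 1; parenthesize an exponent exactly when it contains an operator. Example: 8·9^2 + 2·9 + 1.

G_0=19  [base 4] 4^2 + 3  →[4↦5]→  5^2 + 3 = 28  −1 ⇒ G_1=27
G_1=27  [base 5] 5^2 + 2  →[5↦6]→  6^2 + 2 = 38  −1 ⇒ G_2=37
G_2=37  [base 6] 6^2 + 1  →[6↦7]→  7^2 + 1 = 50  −1 ⇒ G_3=49
G_3=49  [base 7] 7^2  →[7↦8]→  8^2 = 64  −1 ⇒ G_4=63
G_4=63  [base 8] 7·8 + 7  →[8↦9]→  7·9 + 7 = 70  −1 ⇒ G_5=69

7·9 + 6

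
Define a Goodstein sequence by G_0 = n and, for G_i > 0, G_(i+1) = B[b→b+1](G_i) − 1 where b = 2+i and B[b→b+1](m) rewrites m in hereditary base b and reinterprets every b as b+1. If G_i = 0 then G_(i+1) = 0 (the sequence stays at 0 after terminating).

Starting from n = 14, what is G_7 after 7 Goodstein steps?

base 2: 14 = 2^(2 + 1) + 2^2 + 2; at 3: 3^(3 + 1) + 3^3 + 3 = 111; next = 110
base 3: 110 = 3^(3 + 1) + 3^3 + 2; at 4: 4^(4 + 1) + 4^4 + 2 = 1282; next = 1281
base 4: 1281 = 4^(4 + 1) + 4^4 + 1; at 5: 5^(5 + 1) + 5^5 + 1 = 18751; next = 18750
base 5: 18750 = 5^(5 + 1) + 5^5; at 6: 6^(6 + 1) + 6^6 = 326592; next = 326591
base 6: 326591 = 6^(6 + 1) + 5·6^5 + 5·6^4 + 5·6^3 + 5·6^2 + 5·6 + 5; at 7: 7^(7 + 1) + 5·7^5 + 5·7^4 + 5·7^3 + 5·7^2 + 5·7 + 5 = 5862841; next = 5862840
base 7: 5862840 = 7^(7 + 1) + 5·7^5 + 5·7^4 + 5·7^3 + 5·7^2 + 5·7 + 4; at 8: 8^(8 + 1) + 5·8^5 + 5·8^4 + 5·8^3 + 5·8^2 + 5·8 + 4 = 134404972; next = 134404971
base 8: 134404971 = 8^(8 + 1) + 5·8^5 + 5·8^4 + 5·8^3 + 5·8^2 + 5·8 + 3; at 9: 9^(9 + 1) + 5·9^5 + 5·9^4 + 5·9^3 + 5·9^2 + 5·9 + 3 = 3487116549; next = 3487116548
base 9: 3487116548 = 9^(9 + 1) + 5·9^5 + 5·9^4 + 5·9^3 + 5·9^2 + 5·9 + 2; at 10: 10^(10 + 1) + 5·10^5 + 5·10^4 + 5·10^3 + 5·10^2 + 5·10 + 2 = 100000555552; next = 100000555551

3487116548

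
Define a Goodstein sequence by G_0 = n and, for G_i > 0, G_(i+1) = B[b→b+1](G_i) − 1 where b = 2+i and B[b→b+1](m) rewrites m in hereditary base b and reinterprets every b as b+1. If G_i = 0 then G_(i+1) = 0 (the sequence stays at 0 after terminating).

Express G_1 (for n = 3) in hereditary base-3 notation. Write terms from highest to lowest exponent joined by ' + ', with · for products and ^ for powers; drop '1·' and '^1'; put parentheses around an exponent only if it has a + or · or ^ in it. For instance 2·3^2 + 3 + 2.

3

[0] 3 ≡ 2 + 1 (base 2). Lift 3: 4. −1: 3.
[1] 3 ≡ 3 (base 3). Lift 4: 4. −1: 3.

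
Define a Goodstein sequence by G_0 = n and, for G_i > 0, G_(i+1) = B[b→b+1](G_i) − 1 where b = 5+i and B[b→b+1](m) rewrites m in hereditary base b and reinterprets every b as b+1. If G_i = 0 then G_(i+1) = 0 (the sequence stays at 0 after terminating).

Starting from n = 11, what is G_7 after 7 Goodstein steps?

13

11 —HB5→ 2·5 + 1 —bump→ 2·6 + 1 = 13 —(−1)→ 12
12 —HB6→ 2·6 —bump→ 2·7 = 14 —(−1)→ 13
13 —HB7→ 7 + 6 —bump→ 8 + 6 = 14 —(−1)→ 13
13 —HB8→ 8 + 5 —bump→ 9 + 5 = 14 —(−1)→ 13
13 —HB9→ 9 + 4 —bump→ 10 + 4 = 14 —(−1)→ 13
13 —HB10→ 10 + 3 —bump→ 11 + 3 = 14 —(−1)→ 13
13 —HB11→ 11 + 2 —bump→ 12 + 2 = 14 —(−1)→ 13
13 —HB12→ 12 + 1 —bump→ 13 + 1 = 14 —(−1)→ 13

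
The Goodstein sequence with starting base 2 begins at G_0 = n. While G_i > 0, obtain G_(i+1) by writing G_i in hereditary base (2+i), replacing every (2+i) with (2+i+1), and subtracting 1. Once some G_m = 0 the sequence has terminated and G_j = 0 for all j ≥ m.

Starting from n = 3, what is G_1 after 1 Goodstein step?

[0] 3 ≡ 2 + 1 (base 2). Lift 3: 4. −1: 3.
[1] 3 ≡ 3 (base 3). Lift 4: 4. −1: 3.

3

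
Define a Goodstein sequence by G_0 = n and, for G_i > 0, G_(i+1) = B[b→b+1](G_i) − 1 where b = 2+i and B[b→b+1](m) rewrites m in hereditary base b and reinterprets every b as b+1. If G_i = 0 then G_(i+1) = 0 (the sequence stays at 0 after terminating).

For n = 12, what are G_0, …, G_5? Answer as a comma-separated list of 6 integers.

G_0 = 12. HB_2(12) = 2^(2 + 1) + 2^2. Bump = 108. G_1 = 107.
G_1 = 107. HB_3(107) = 3^(3 + 1) + 2·3^2 + 2·3 + 2. Bump = 1066. G_2 = 1065.
G_2 = 1065. HB_4(1065) = 4^(4 + 1) + 2·4^2 + 2·4 + 1. Bump = 15686. G_3 = 15685.
G_3 = 15685. HB_5(15685) = 5^(5 + 1) + 2·5^2 + 2·5. Bump = 280020. G_4 = 280019.
G_4 = 280019. HB_6(280019) = 6^(6 + 1) + 2·6^2 + 6 + 5. Bump = 5764911. G_5 = 5764910.

12, 107, 1065, 15685, 280019, 5764910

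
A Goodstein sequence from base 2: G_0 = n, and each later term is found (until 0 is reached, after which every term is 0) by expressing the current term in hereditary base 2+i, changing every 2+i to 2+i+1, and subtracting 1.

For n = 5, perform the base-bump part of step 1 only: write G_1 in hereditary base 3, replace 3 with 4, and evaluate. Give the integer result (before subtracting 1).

i=0: 5 = 2^2 + 1 (b=2); 2→3: 3^3 + 1 = 28; 28−1 = 27
i=1: 27 = 3^3 (b=3); 3→4: 4^4 = 256; 256−1 = 255

256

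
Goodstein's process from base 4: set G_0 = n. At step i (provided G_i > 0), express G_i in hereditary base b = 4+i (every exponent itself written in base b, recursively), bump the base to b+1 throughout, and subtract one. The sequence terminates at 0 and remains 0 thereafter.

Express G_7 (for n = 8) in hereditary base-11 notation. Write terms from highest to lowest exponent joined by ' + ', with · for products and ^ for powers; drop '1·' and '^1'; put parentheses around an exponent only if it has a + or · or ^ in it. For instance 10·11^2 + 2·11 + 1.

8

[0] 8 ≡ 2·4 (base 4). Lift 5: 10. −1: 9.
[1] 9 ≡ 5 + 4 (base 5). Lift 6: 10. −1: 9.
[2] 9 ≡ 6 + 3 (base 6). Lift 7: 10. −1: 9.
[3] 9 ≡ 7 + 2 (base 7). Lift 8: 10. −1: 9.
[4] 9 ≡ 8 + 1 (base 8). Lift 9: 10. −1: 9.
[5] 9 ≡ 9 (base 9). Lift 10: 10. −1: 9.
[6] 9 ≡ 9 (base 10). Lift 11: 9. −1: 8.
[7] 8 ≡ 8 (base 11). Lift 12: 8. −1: 7.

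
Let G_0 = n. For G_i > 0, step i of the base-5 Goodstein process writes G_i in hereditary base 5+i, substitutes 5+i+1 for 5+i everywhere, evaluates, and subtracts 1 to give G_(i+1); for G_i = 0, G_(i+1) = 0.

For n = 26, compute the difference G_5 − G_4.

5

G_0=26  [base 5] 5^2 + 1  →[5↦6]→  6^2 + 1 = 37  −1 ⇒ G_1=36
G_1=36  [base 6] 6^2  →[6↦7]→  7^2 = 49  −1 ⇒ G_2=48
G_2=48  [base 7] 6·7 + 6  →[7↦8]→  6·8 + 6 = 54  −1 ⇒ G_3=53
G_3=53  [base 8] 6·8 + 5  →[8↦9]→  6·9 + 5 = 59  −1 ⇒ G_4=58
G_4=58  [base 9] 6·9 + 4  →[9↦10]→  6·10 + 4 = 64  −1 ⇒ G_5=63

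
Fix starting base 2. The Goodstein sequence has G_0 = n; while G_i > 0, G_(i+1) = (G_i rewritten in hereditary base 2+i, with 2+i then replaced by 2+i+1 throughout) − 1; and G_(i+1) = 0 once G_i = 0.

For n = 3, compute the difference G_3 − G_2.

-1

G_0=3  [base 2] 2 + 1  →[2↦3]→  3 + 1 = 4  −1 ⇒ G_1=3
G_1=3  [base 3] 3  →[3↦4]→  4 = 4  −1 ⇒ G_2=3
G_2=3  [base 4] 3  →[4↦5]→  3 = 3  −1 ⇒ G_3=2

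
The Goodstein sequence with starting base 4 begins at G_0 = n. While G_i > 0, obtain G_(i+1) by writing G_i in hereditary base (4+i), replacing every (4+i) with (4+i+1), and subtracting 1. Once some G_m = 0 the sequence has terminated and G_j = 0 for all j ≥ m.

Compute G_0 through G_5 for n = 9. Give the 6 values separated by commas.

9, 10, 11, 11, 11, 11

9 —HB4→ 2·4 + 1 —bump→ 2·5 + 1 = 11 —(−1)→ 10
10 —HB5→ 2·5 —bump→ 2·6 = 12 —(−1)→ 11
11 —HB6→ 6 + 5 —bump→ 7 + 5 = 12 —(−1)→ 11
11 —HB7→ 7 + 4 —bump→ 8 + 4 = 12 —(−1)→ 11
11 —HB8→ 8 + 3 —bump→ 9 + 3 = 12 —(−1)→ 11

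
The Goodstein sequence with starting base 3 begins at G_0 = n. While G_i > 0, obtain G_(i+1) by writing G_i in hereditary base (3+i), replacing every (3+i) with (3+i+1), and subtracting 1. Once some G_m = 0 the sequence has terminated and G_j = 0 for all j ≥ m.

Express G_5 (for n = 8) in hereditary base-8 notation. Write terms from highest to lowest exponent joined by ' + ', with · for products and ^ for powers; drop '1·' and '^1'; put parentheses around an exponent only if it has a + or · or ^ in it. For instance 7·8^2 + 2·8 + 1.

base 3: 8 = 2·3 + 2; at 4: 2·4 + 2 = 10; next = 9
base 4: 9 = 2·4 + 1; at 5: 2·5 + 1 = 11; next = 10
base 5: 10 = 2·5; at 6: 2·6 = 12; next = 11
base 6: 11 = 6 + 5; at 7: 7 + 5 = 12; next = 11
base 7: 11 = 7 + 4; at 8: 8 + 4 = 12; next = 11
base 8: 11 = 8 + 3; at 9: 9 + 3 = 12; next = 11

8 + 3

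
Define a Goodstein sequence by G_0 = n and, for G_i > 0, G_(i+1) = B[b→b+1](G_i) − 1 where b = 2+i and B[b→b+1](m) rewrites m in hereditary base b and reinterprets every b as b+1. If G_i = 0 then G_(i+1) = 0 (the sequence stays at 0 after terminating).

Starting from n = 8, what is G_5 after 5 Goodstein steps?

G_0 = 8. HB_2(8) = 2^(2 + 1). Bump = 81. G_1 = 80.
G_1 = 80. HB_3(80) = 2·3^3 + 2·3^2 + 2·3 + 2. Bump = 554. G_2 = 553.
G_2 = 553. HB_4(553) = 2·4^4 + 2·4^2 + 2·4 + 1. Bump = 6311. G_3 = 6310.
G_3 = 6310. HB_5(6310) = 2·5^5 + 2·5^2 + 2·5. Bump = 93396. G_4 = 93395.
G_4 = 93395. HB_6(93395) = 2·6^6 + 2·6^2 + 6 + 5. Bump = 1647196. G_5 = 1647195.
G_5 = 1647195. HB_7(1647195) = 2·7^7 + 2·7^2 + 7 + 4. Bump = 33554572. G_6 = 33554571.

1647195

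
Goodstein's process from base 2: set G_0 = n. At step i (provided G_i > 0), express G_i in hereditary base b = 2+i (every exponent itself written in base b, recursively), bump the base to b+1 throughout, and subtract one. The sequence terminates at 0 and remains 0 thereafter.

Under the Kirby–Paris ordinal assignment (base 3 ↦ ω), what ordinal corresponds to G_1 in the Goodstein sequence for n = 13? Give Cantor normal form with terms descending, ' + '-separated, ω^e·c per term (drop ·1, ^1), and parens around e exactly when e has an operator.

step 0: 13 = 2^(2 + 1) + 2^2 + 1; sub 3 for 2: 3^(3 + 1) + 3^3 + 1; = 109; G_1 = 109−1 = 108
step 1: 108 = 3^(3 + 1) + 3^3; sub 4 for 3: 4^(4 + 1) + 4^4; = 1280; G_2 = 1280−1 = 1279

ω^(ω + 1) + ω^ω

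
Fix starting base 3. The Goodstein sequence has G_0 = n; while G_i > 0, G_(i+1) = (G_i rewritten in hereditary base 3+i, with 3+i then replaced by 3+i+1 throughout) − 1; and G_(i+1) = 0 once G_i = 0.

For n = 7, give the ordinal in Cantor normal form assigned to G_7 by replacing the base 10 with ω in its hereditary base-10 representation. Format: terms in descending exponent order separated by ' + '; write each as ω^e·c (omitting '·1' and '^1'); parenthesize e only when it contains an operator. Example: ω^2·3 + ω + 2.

9

7 —HB3→ 2·3 + 1 —bump→ 2·4 + 1 = 9 —(−1)→ 8
8 —HB4→ 2·4 —bump→ 2·5 = 10 —(−1)→ 9
9 —HB5→ 5 + 4 —bump→ 6 + 4 = 10 —(−1)→ 9
9 —HB6→ 6 + 3 —bump→ 7 + 3 = 10 —(−1)→ 9
9 —HB7→ 7 + 2 —bump→ 8 + 2 = 10 —(−1)→ 9
9 —HB8→ 8 + 1 —bump→ 9 + 1 = 10 —(−1)→ 9
9 —HB9→ 9 —bump→ 10 = 10 —(−1)→ 9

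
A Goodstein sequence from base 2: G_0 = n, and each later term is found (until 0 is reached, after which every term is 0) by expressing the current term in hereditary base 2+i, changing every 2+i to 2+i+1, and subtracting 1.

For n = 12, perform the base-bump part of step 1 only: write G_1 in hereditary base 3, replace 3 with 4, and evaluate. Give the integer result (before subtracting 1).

12 —HB2→ 2^(2 + 1) + 2^2 —bump→ 3^(3 + 1) + 3^3 = 108 —(−1)→ 107
107 —HB3→ 3^(3 + 1) + 2·3^2 + 2·3 + 2 —bump→ 4^(4 + 1) + 2·4^2 + 2·4 + 2 = 1066 —(−1)→ 1065

1066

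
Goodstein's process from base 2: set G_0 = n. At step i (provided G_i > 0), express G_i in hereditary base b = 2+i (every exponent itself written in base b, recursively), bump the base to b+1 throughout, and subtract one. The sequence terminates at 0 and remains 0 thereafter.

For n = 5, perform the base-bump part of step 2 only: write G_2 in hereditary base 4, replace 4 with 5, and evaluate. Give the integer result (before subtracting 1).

step 0: 5 = 2^2 + 1; sub 3 for 2: 3^3 + 1; = 28; G_1 = 28−1 = 27
step 1: 27 = 3^3; sub 4 for 3: 4^4; = 256; G_2 = 256−1 = 255
step 2: 255 = 3·4^3 + 3·4^2 + 3·4 + 3; sub 5 for 4: 3·5^3 + 3·5^2 + 3·5 + 3; = 468; G_3 = 468−1 = 467

468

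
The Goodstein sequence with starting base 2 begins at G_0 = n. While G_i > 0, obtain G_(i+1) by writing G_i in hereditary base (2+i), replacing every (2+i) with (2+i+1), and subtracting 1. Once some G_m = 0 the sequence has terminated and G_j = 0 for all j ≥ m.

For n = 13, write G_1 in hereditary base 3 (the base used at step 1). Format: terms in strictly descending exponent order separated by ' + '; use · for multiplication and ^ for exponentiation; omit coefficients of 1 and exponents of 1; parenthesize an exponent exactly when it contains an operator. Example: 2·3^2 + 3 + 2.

3^(3 + 1) + 3^3

13 —HB2→ 2^(2 + 1) + 2^2 + 1 —bump→ 3^(3 + 1) + 3^3 + 1 = 109 —(−1)→ 108
108 —HB3→ 3^(3 + 1) + 3^3 —bump→ 4^(4 + 1) + 4^4 = 1280 —(−1)→ 1279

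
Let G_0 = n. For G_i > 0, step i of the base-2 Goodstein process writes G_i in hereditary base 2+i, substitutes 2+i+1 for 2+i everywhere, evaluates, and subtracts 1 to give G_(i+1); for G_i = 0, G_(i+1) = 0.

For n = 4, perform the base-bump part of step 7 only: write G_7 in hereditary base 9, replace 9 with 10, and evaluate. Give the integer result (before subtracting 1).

212

4 —HB2→ 2^2 —bump→ 3^3 = 27 —(−1)→ 26
26 —HB3→ 2·3^2 + 2·3 + 2 —bump→ 2·4^2 + 2·4 + 2 = 42 —(−1)→ 41
41 —HB4→ 2·4^2 + 2·4 + 1 —bump→ 2·5^2 + 2·5 + 1 = 61 —(−1)→ 60
60 —HB5→ 2·5^2 + 2·5 —bump→ 2·6^2 + 2·6 = 84 —(−1)→ 83
83 —HB6→ 2·6^2 + 6 + 5 —bump→ 2·7^2 + 7 + 5 = 110 —(−1)→ 109
109 —HB7→ 2·7^2 + 7 + 4 —bump→ 2·8^2 + 8 + 4 = 140 —(−1)→ 139
139 —HB8→ 2·8^2 + 8 + 3 —bump→ 2·9^2 + 9 + 3 = 174 —(−1)→ 173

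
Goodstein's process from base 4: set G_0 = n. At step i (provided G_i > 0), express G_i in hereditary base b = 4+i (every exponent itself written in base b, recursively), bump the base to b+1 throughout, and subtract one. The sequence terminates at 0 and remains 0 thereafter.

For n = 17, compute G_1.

25

17 —HB4→ 4^2 + 1 —bump→ 5^2 + 1 = 26 —(−1)→ 25
25 —HB5→ 5^2 —bump→ 6^2 = 36 —(−1)→ 35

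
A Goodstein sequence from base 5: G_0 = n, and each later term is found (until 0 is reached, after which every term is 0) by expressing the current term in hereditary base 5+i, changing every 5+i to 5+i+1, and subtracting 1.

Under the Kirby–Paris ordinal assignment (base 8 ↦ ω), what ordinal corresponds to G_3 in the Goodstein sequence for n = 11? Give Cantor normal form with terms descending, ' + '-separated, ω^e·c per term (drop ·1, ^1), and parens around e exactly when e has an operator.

base 5: 11 = 2·5 + 1; at 6: 2·6 + 1 = 13; next = 12
base 6: 12 = 2·6; at 7: 2·7 = 14; next = 13
base 7: 13 = 7 + 6; at 8: 8 + 6 = 14; next = 13
base 8: 13 = 8 + 5; at 9: 9 + 5 = 14; next = 13

ω + 5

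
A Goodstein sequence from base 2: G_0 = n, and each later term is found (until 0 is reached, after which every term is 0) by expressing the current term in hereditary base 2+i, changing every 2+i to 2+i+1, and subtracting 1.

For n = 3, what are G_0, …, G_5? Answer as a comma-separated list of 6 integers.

i=0: 3 = 2 + 1 (b=2); 2→3: 3 + 1 = 4; 4−1 = 3
i=1: 3 = 3 (b=3); 3→4: 4 = 4; 4−1 = 3
i=2: 3 = 3 (b=4); 4→5: 3 = 3; 3−1 = 2
i=3: 2 = 2 (b=5); 5→6: 2 = 2; 2−1 = 1
i=4: 1 = 1 (b=6); 6→7: 1 = 1; 1−1 = 0

3, 3, 3, 2, 1, 0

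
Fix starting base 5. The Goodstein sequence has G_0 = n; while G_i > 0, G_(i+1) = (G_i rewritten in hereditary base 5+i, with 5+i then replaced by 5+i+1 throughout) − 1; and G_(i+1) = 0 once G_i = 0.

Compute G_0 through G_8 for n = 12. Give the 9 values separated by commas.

i=0: 12 = 2·5 + 2 (b=5); 5→6: 2·6 + 2 = 14; 14−1 = 13
i=1: 13 = 2·6 + 1 (b=6); 6→7: 2·7 + 1 = 15; 15−1 = 14
i=2: 14 = 2·7 (b=7); 7→8: 2·8 = 16; 16−1 = 15
i=3: 15 = 8 + 7 (b=8); 8→9: 9 + 7 = 16; 16−1 = 15
i=4: 15 = 9 + 6 (b=9); 9→10: 10 + 6 = 16; 16−1 = 15
i=5: 15 = 10 + 5 (b=10); 10→11: 11 + 5 = 16; 16−1 = 15
i=6: 15 = 11 + 4 (b=11); 11→12: 12 + 4 = 16; 16−1 = 15
i=7: 15 = 12 + 3 (b=12); 12→13: 13 + 3 = 16; 16−1 = 15

12, 13, 14, 15, 15, 15, 15, 15, 15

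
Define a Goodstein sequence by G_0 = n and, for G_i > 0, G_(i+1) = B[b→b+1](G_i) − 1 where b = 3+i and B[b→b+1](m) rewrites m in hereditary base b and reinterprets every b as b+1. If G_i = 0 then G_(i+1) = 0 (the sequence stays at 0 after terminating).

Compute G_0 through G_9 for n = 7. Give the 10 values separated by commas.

[0] 7 ≡ 2·3 + 1 (base 3). Lift 4: 9. −1: 8.
[1] 8 ≡ 2·4 (base 4). Lift 5: 10. −1: 9.
[2] 9 ≡ 5 + 4 (base 5). Lift 6: 10. −1: 9.
[3] 9 ≡ 6 + 3 (base 6). Lift 7: 10. −1: 9.
[4] 9 ≡ 7 + 2 (base 7). Lift 8: 10. −1: 9.
[5] 9 ≡ 8 + 1 (base 8). Lift 9: 10. −1: 9.
[6] 9 ≡ 9 (base 9). Lift 10: 10. −1: 9.
[7] 9 ≡ 9 (base 10). Lift 11: 9. −1: 8.
[8] 8 ≡ 8 (base 11). Lift 12: 8. −1: 7.

7, 8, 9, 9, 9, 9, 9, 9, 8, 7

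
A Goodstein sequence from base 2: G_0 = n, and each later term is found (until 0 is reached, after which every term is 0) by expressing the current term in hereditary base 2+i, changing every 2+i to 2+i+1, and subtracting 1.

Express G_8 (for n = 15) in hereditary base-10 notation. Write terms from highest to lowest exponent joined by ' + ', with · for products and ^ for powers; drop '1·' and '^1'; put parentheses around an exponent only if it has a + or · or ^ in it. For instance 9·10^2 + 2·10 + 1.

10^(10 + 1) + 7·10^7 + 7·10^6 + 7·10^5 + 7·10^4 + 7·10^3 + 7·10^2 + 7·10 + 5

i=0: 15 = 2^(2 + 1) + 2^2 + 2 + 1 (b=2); 2→3: 3^(3 + 1) + 3^3 + 3 + 1 = 112; 112−1 = 111
i=1: 111 = 3^(3 + 1) + 3^3 + 3 (b=3); 3→4: 4^(4 + 1) + 4^4 + 4 = 1284; 1284−1 = 1283
i=2: 1283 = 4^(4 + 1) + 4^4 + 3 (b=4); 4→5: 5^(5 + 1) + 5^5 + 3 = 18753; 18753−1 = 18752
i=3: 18752 = 5^(5 + 1) + 5^5 + 2 (b=5); 5→6: 6^(6 + 1) + 6^6 + 2 = 326594; 326594−1 = 326593
i=4: 326593 = 6^(6 + 1) + 6^6 + 1 (b=6); 6→7: 7^(7 + 1) + 7^7 + 1 = 6588345; 6588345−1 = 6588344
i=5: 6588344 = 7^(7 + 1) + 7^7 (b=7); 7→8: 8^(8 + 1) + 8^8 = 150994944; 150994944−1 = 150994943
i=6: 150994943 = 8^(8 + 1) + 7·8^7 + 7·8^6 + 7·8^5 + 7·8^4 + 7·8^3 + 7·8^2 + 7·8 + 7 (b=8); 8→9: 9^(9 + 1) + 7·9^7 + 7·9^6 + 7·9^5 + 7·9^4 + 7·9^3 + 7·9^2 + 7·9 + 7 = 3524450281; 3524450281−1 = 3524450280
i=7: 3524450280 = 9^(9 + 1) + 7·9^7 + 7·9^6 + 7·9^5 + 7·9^4 + 7·9^3 + 7·9^2 + 7·9 + 6 (b=9); 9→10: 10^(10 + 1) + 7·10^7 + 7·10^6 + 7·10^5 + 7·10^4 + 7·10^3 + 7·10^2 + 7·10 + 6 = 100077777776; 100077777776−1 = 100077777775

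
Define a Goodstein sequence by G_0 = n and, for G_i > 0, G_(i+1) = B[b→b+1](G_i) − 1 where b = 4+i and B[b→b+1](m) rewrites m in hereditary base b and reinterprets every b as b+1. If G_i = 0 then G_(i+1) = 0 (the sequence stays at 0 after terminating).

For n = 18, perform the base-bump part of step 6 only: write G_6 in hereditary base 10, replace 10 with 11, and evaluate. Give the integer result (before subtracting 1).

(0) 18|_4 = 4^2 + 2 ↦ 5^2 + 2|_5 = 27 ⇒ 26
(1) 26|_5 = 5^2 + 1 ↦ 6^2 + 1|_6 = 37 ⇒ 36
(2) 36|_6 = 6^2 ↦ 7^2|_7 = 49 ⇒ 48
(3) 48|_7 = 6·7 + 6 ↦ 6·8 + 6|_8 = 54 ⇒ 53
(4) 53|_8 = 6·8 + 5 ↦ 6·9 + 5|_9 = 59 ⇒ 58
(5) 58|_9 = 6·9 + 4 ↦ 6·10 + 4|_10 = 64 ⇒ 63
(6) 63|_10 = 6·10 + 3 ↦ 6·11 + 3|_11 = 69 ⇒ 68

69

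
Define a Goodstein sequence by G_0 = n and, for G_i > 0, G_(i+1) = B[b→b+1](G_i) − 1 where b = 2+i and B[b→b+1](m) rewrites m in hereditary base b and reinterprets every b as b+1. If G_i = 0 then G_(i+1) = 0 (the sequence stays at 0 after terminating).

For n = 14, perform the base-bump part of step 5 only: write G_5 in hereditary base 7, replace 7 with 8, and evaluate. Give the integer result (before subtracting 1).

134404972

(0) 14|_2 = 2^(2 + 1) + 2^2 + 2 ↦ 3^(3 + 1) + 3^3 + 3|_3 = 111 ⇒ 110
(1) 110|_3 = 3^(3 + 1) + 3^3 + 2 ↦ 4^(4 + 1) + 4^4 + 2|_4 = 1282 ⇒ 1281
(2) 1281|_4 = 4^(4 + 1) + 4^4 + 1 ↦ 5^(5 + 1) + 5^5 + 1|_5 = 18751 ⇒ 18750
(3) 18750|_5 = 5^(5 + 1) + 5^5 ↦ 6^(6 + 1) + 6^6|_6 = 326592 ⇒ 326591
(4) 326591|_6 = 6^(6 + 1) + 5·6^5 + 5·6^4 + 5·6^3 + 5·6^2 + 5·6 + 5 ↦ 7^(7 + 1) + 5·7^5 + 5·7^4 + 5·7^3 + 5·7^2 + 5·7 + 5|_7 = 5862841 ⇒ 5862840
(5) 5862840|_7 = 7^(7 + 1) + 5·7^5 + 5·7^4 + 5·7^3 + 5·7^2 + 5·7 + 4 ↦ 8^(8 + 1) + 5·8^5 + 5·8^4 + 5·8^3 + 5·8^2 + 5·8 + 4|_8 = 134404972 ⇒ 134404971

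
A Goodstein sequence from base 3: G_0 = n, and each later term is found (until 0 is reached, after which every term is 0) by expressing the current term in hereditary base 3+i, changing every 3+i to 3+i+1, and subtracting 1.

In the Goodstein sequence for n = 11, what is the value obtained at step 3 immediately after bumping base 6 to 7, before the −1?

40

base 3: 11 = 3^2 + 2; at 4: 4^2 + 2 = 18; next = 17
base 4: 17 = 4^2 + 1; at 5: 5^2 + 1 = 26; next = 25
base 5: 25 = 5^2; at 6: 6^2 = 36; next = 35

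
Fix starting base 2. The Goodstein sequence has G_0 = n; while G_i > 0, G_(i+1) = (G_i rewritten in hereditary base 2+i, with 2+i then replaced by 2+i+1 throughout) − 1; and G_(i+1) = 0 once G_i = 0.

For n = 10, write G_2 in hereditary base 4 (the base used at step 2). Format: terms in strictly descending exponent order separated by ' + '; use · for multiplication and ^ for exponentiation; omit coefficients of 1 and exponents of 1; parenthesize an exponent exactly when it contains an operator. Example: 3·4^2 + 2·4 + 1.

4^(4 + 1) + 1

base 2: 10 = 2^(2 + 1) + 2; at 3: 3^(3 + 1) + 3 = 84; next = 83
base 3: 83 = 3^(3 + 1) + 2; at 4: 4^(4 + 1) + 2 = 1026; next = 1025
base 4: 1025 = 4^(4 + 1) + 1; at 5: 5^(5 + 1) + 1 = 15626; next = 15625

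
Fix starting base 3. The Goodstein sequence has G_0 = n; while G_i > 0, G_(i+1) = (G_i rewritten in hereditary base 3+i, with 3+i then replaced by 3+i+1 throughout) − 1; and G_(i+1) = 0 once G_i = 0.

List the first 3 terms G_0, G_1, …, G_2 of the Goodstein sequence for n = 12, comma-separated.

12, 19, 27

i=0: 12 = 3^2 + 3 (b=3); 3→4: 4^2 + 4 = 20; 20−1 = 19
i=1: 19 = 4^2 + 3 (b=4); 4→5: 5^2 + 3 = 28; 28−1 = 27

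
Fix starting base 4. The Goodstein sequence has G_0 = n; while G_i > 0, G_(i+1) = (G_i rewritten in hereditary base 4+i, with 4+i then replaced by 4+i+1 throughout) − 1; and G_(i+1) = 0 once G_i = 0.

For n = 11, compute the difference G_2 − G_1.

(0) 11|_4 = 2·4 + 3 ↦ 2·5 + 3|_5 = 13 ⇒ 12
(1) 12|_5 = 2·5 + 2 ↦ 2·6 + 2|_6 = 14 ⇒ 13

1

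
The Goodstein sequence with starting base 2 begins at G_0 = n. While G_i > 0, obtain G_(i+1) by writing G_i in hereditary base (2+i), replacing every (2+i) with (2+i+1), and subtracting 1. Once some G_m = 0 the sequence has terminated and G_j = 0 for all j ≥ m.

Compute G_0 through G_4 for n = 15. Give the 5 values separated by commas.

15, 111, 1283, 18752, 326593

(0) 15|_2 = 2^(2 + 1) + 2^2 + 2 + 1 ↦ 3^(3 + 1) + 3^3 + 3 + 1|_3 = 112 ⇒ 111
(1) 111|_3 = 3^(3 + 1) + 3^3 + 3 ↦ 4^(4 + 1) + 4^4 + 4|_4 = 1284 ⇒ 1283
(2) 1283|_4 = 4^(4 + 1) + 4^4 + 3 ↦ 5^(5 + 1) + 5^5 + 3|_5 = 18753 ⇒ 18752
(3) 18752|_5 = 5^(5 + 1) + 5^5 + 2 ↦ 6^(6 + 1) + 6^6 + 2|_6 = 326594 ⇒ 326593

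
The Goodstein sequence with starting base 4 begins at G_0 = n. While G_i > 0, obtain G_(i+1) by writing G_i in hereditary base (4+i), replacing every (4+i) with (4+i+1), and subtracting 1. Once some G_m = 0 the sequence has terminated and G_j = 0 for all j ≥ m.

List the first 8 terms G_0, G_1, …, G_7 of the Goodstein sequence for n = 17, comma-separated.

G_0=17  [base 4] 4^2 + 1  →[4↦5]→  5^2 + 1 = 26  −1 ⇒ G_1=25
G_1=25  [base 5] 5^2  →[5↦6]→  6^2 = 36  −1 ⇒ G_2=35
G_2=35  [base 6] 5·6 + 5  →[6↦7]→  5·7 + 5 = 40  −1 ⇒ G_3=39
G_3=39  [base 7] 5·7 + 4  →[7↦8]→  5·8 + 4 = 44  −1 ⇒ G_4=43
G_4=43  [base 8] 5·8 + 3  →[8↦9]→  5·9 + 3 = 48  −1 ⇒ G_5=47
G_5=47  [base 9] 5·9 + 2  →[9↦10]→  5·10 + 2 = 52  −1 ⇒ G_6=51
G_6=51  [base 10] 5·10 + 1  →[10↦11]→  5·11 + 1 = 56  −1 ⇒ G_7=55

17, 25, 35, 39, 43, 47, 51, 55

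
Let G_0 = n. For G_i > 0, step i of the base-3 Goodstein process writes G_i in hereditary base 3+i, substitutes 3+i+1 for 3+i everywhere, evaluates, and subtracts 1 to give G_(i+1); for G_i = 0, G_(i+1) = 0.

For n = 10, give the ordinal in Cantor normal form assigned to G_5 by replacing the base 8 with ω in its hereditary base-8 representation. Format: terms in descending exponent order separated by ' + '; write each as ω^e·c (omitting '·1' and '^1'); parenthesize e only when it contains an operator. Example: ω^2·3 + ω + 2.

step 0: 10 = 3^2 + 1; sub 4 for 3: 4^2 + 1; = 17; G_1 = 17−1 = 16
step 1: 16 = 4^2; sub 5 for 4: 5^2; = 25; G_2 = 25−1 = 24
step 2: 24 = 4·5 + 4; sub 6 for 5: 4·6 + 4; = 28; G_3 = 28−1 = 27
step 3: 27 = 4·6 + 3; sub 7 for 6: 4·7 + 3; = 31; G_4 = 31−1 = 30
step 4: 30 = 4·7 + 2; sub 8 for 7: 4·8 + 2; = 34; G_5 = 34−1 = 33
step 5: 33 = 4·8 + 1; sub 9 for 8: 4·9 + 1; = 37; G_6 = 37−1 = 36

ω·4 + 1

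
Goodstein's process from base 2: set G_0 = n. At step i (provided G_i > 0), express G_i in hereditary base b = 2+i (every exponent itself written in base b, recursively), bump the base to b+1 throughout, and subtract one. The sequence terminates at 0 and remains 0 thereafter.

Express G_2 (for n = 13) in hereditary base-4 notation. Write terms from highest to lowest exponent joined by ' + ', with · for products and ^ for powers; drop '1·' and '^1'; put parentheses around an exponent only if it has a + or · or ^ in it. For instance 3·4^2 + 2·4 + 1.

G_0 = 13. HB_2(13) = 2^(2 + 1) + 2^2 + 1. Bump = 109. G_1 = 108.
G_1 = 108. HB_3(108) = 3^(3 + 1) + 3^3. Bump = 1280. G_2 = 1279.
G_2 = 1279. HB_4(1279) = 4^(4 + 1) + 3·4^3 + 3·4^2 + 3·4 + 3. Bump = 16093. G_3 = 16092.

4^(4 + 1) + 3·4^3 + 3·4^2 + 3·4 + 3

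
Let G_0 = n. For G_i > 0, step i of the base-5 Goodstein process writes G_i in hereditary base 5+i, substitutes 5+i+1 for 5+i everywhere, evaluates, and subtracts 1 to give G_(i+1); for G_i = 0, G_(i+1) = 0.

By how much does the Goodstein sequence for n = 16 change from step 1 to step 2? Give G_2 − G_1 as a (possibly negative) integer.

2

base 5: 16 = 3·5 + 1; at 6: 3·6 + 1 = 19; next = 18
base 6: 18 = 3·6; at 7: 3·7 = 21; next = 20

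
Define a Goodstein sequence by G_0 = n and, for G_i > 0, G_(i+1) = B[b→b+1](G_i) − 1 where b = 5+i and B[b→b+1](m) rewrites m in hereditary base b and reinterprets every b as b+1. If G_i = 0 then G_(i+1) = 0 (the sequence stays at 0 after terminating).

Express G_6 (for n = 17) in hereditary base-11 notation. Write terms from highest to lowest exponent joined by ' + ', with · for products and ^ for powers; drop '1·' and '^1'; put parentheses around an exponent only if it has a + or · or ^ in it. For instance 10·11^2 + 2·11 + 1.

base 5: 17 = 3·5 + 2; at 6: 3·6 + 2 = 20; next = 19
base 6: 19 = 3·6 + 1; at 7: 3·7 + 1 = 22; next = 21
base 7: 21 = 3·7; at 8: 3·8 = 24; next = 23
base 8: 23 = 2·8 + 7; at 9: 2·9 + 7 = 25; next = 24
base 9: 24 = 2·9 + 6; at 10: 2·10 + 6 = 26; next = 25
base 10: 25 = 2·10 + 5; at 11: 2·11 + 5 = 27; next = 26
base 11: 26 = 2·11 + 4; at 12: 2·12 + 4 = 28; next = 27

2·11 + 4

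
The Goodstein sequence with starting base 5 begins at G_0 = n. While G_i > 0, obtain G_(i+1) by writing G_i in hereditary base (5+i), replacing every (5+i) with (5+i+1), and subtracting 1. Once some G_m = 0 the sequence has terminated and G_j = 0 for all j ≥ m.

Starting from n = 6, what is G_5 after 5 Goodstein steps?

6 —HB5→ 5 + 1 —bump→ 6 + 1 = 7 —(−1)→ 6
6 —HB6→ 6 —bump→ 7 = 7 —(−1)→ 6
6 —HB7→ 6 —bump→ 6 = 6 —(−1)→ 5
5 —HB8→ 5 —bump→ 5 = 5 —(−1)→ 4
4 —HB9→ 4 —bump→ 4 = 4 —(−1)→ 3

3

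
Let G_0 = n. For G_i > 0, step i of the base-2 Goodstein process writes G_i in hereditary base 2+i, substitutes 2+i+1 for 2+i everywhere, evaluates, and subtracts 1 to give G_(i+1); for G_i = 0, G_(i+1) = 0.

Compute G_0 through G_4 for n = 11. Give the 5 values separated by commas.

11, 84, 1027, 15627, 279937

[0] 11 ≡ 2^(2 + 1) + 2 + 1 (base 2). Lift 3: 85. −1: 84.
[1] 84 ≡ 3^(3 + 1) + 3 (base 3). Lift 4: 1028. −1: 1027.
[2] 1027 ≡ 4^(4 + 1) + 3 (base 4). Lift 5: 15628. −1: 15627.
[3] 15627 ≡ 5^(5 + 1) + 2 (base 5). Lift 6: 279938. −1: 279937.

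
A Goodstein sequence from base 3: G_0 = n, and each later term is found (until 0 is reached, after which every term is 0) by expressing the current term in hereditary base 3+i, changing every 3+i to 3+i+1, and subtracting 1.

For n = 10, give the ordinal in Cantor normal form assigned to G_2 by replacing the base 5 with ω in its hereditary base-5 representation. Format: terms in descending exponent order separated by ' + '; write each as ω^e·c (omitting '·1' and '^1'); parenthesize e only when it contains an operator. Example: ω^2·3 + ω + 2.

ω·4 + 4

base 3: 10 = 3^2 + 1; at 4: 4^2 + 1 = 17; next = 16
base 4: 16 = 4^2; at 5: 5^2 = 25; next = 24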